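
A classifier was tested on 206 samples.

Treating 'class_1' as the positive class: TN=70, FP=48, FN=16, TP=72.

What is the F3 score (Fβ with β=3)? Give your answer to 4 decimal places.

Fβ = (1+β²)·TP / ((1+β²)·TP + β²·FN + FP), with β²=9
= 10·72 / (10·72 + 9·16 + 48) = 0.7895

0.7895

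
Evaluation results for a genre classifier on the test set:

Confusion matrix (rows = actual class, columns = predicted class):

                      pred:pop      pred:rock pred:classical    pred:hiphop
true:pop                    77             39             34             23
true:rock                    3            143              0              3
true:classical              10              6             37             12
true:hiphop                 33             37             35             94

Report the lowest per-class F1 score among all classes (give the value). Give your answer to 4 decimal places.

0.4327

Per-class F1 score (2·TP/(2·TP+FP+FN)):
  pop: TP=77, FP=3+10+33=46, FN=39+34+23=96 → 154/296 = 0.52027
  rock: TP=143, FP=39+6+37=82, FN=3+0+3=6 → 286/374 = 0.76471
  classical: TP=37, FP=34+0+35=69, FN=10+6+12=28 → 74/171 = 0.43275
  hiphop: TP=94, FP=23+3+12=38, FN=33+37+35=105 → 188/331 = 0.56798
Lowest is class 'classical' with F1 score = 0.4327.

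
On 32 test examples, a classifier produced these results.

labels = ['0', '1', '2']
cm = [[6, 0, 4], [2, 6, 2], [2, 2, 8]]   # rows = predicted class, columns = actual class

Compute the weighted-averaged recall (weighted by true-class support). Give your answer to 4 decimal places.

Per-class recall (TP/(TP+FN)):
  0: TP=6, FN=2+2=4 → 6/10 = 0.60000
  1: TP=6, FN=0+2=2 → 6/8 = 0.75000
  2: TP=8, FN=4+2=6 → 8/14 = 0.57143
Weighted-recall = Σ (supportᵢ/N)·recallᵢ with N=32: (10/32)·0.60000 + (8/32)·0.75000 + (14/32)·0.57143 = 0.6250

0.6250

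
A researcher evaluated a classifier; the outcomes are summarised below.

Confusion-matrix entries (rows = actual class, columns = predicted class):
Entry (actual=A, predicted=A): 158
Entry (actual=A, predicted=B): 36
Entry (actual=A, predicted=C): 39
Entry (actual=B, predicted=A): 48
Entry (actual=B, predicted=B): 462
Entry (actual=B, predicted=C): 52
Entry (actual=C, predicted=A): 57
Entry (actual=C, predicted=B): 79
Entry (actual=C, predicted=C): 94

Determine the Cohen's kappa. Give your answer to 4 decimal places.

0.4879

Observed agreement pₒ = trace/N = 714/1025 = 0.69659
Expected agreement pₑ = Σ (rowᵢ·colᵢ)/N² = (233·263 + 562·577 + 230·185)/1025² = 0.40747
κ = (pₒ − pₑ)/(1 − pₑ) = (0.69659 − 0.40747)/(1 − 0.40747) = 0.4879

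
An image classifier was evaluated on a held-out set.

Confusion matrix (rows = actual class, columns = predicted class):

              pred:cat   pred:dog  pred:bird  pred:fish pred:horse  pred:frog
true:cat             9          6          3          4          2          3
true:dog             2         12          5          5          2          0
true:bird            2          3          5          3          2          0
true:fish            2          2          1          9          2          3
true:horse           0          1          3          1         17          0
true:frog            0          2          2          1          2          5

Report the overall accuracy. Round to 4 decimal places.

Accuracy = trace / total = (9+12+5+9+17+5=57) / 121 = 57/121 = 0.4711

0.4711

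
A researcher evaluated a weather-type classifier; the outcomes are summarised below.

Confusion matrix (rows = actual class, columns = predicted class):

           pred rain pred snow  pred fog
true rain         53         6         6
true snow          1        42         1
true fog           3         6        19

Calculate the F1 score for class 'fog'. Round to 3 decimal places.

Treat 'fog' as positive and all other classes as negative.
F1 score = 2·TP/(2·TP+FP+FN).
fog: TP=19, FP=6+1=7, FN=3+6=9 → 38/54 = 0.7037

0.704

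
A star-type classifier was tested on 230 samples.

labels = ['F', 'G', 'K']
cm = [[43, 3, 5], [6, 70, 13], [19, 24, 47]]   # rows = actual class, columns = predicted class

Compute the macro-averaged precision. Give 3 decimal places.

0.692

Per-class precision (TP/(TP+FP)):
  F: TP=43, FP=6+19=25 → 43/68 = 0.6324
  G: TP=70, FP=3+24=27 → 70/97 = 0.7216
  K: TP=47, FP=5+13=18 → 47/65 = 0.7231
Macro-precision = mean = (0.6324 + 0.7216 + 0.7231) / 3 = 0.692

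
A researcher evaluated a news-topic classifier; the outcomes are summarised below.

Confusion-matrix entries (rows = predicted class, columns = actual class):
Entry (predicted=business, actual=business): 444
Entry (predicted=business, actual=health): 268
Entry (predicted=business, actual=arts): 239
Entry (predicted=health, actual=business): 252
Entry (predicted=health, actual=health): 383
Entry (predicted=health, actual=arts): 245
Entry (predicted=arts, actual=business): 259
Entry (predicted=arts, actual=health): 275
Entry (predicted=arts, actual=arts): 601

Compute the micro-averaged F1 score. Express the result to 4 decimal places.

0.4815

Micro-averaging pools counts across classes: ΣTP=1428, ΣFP=1538, ΣFN=1538.
Micro-F1 score = 2·TP/(2·TP+FP+FN) on pooled counts = 0.4815 (equals overall accuracy in single-label multiclass).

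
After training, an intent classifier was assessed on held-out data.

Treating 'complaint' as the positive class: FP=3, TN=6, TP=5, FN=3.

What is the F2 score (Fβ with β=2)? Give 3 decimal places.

0.625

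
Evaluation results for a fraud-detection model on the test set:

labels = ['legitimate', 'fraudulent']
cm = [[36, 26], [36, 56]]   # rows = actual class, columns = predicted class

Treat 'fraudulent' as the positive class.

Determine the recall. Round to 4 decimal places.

0.6087

Recall = TP/(TP+FN) = 56/(56+36) = 56/92 = 0.6087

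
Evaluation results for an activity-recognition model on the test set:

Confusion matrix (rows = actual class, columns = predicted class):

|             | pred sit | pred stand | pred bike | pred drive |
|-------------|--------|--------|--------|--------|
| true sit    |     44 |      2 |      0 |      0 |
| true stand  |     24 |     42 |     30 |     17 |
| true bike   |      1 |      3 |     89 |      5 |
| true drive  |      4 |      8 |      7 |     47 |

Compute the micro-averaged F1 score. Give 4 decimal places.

Micro-averaging pools counts across classes: ΣTP=222, ΣFP=101, ΣFN=101.
Micro-F1 score = 2·TP/(2·TP+FP+FN) on pooled counts = 0.6873 (equals overall accuracy in single-label multiclass).

0.6873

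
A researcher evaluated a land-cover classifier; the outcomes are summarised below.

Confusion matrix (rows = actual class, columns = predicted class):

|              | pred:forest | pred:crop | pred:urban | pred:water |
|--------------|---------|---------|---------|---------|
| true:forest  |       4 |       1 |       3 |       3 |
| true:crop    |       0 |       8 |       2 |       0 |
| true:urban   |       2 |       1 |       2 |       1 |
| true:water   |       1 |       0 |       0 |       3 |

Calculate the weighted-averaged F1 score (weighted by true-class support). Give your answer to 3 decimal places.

Per-class F1 score (2·TP/(2·TP+FP+FN)):
  forest: TP=4, FP=0+2+1=3, FN=1+3+3=7 → 8/18 = 0.4444
  crop: TP=8, FP=1+1+0=2, FN=0+2+0=2 → 16/20 = 0.8000
  urban: TP=2, FP=3+2+0=5, FN=2+1+1=4 → 4/13 = 0.3077
  water: TP=3, FP=3+0+1=4, FN=1+0+0=1 → 6/11 = 0.5455
Weighted-F1 score = Σ (supportᵢ/N)·F1 scoreᵢ with N=31: (11/31)·0.4444 + (10/31)·0.8000 + (6/31)·0.3077 + (4/31)·0.5455 = 0.546

0.546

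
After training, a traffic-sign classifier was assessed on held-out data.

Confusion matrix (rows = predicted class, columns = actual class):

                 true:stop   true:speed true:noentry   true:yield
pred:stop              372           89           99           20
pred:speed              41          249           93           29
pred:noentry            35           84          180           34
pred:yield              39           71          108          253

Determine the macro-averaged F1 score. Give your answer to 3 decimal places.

Per-class F1 score (2·TP/(2·TP+FP+FN)):
  stop: TP=372, FP=89+99+20=208, FN=41+35+39=115 → 744/1067 = 0.6973
  speed: TP=249, FP=41+93+29=163, FN=89+84+71=244 → 498/905 = 0.5503
  noentry: TP=180, FP=35+84+34=153, FN=99+93+108=300 → 360/813 = 0.4428
  yield: TP=253, FP=39+71+108=218, FN=20+29+34=83 → 506/807 = 0.6270
Macro-F1 score = mean = (0.6973 + 0.5503 + 0.4428 + 0.6270) / 4 = 0.579

0.579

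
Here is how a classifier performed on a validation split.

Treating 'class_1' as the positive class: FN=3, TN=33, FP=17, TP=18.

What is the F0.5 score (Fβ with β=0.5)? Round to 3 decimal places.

Fβ = (1+β²)·TP / ((1+β²)·TP + β²·FN + FP), with β²=1/4
= 1.25·18 / (1.25·18 + 0.25·3 + 17) = 0.559

0.559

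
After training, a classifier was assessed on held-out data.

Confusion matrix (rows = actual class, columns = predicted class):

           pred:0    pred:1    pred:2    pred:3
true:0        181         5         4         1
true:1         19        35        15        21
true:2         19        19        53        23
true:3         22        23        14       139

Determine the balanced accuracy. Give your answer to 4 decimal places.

Balanced accuracy = mean of per-class recall.
  0: recall = 181/191 = 0.94764
  1: recall = 35/90 = 0.38889
  2: recall = 53/114 = 0.46491
  3: recall = 139/198 = 0.70202
Mean = (0.94764 + 0.38889 + 0.46491 + 0.70202) / 4 = 0.6259

0.6259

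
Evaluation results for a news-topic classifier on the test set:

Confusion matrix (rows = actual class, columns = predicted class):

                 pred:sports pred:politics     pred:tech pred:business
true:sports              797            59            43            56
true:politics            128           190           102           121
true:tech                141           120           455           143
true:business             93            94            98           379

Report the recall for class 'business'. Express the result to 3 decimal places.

Take TP from the diagonal, FP from the rest of the 'business' prediction marginal, FN from the rest of the 'business' actual marginal.
recall = TP/(TP+FN).
business: TP=379, FN=93+94+98=285 → 379/664 = 0.5708

0.571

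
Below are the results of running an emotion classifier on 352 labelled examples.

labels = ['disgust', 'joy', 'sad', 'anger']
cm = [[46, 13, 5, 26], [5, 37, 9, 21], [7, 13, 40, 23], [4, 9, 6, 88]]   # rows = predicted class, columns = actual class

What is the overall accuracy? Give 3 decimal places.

Accuracy = trace / total = (46+37+40+88=211) / 352 = 211/352 = 0.599

0.599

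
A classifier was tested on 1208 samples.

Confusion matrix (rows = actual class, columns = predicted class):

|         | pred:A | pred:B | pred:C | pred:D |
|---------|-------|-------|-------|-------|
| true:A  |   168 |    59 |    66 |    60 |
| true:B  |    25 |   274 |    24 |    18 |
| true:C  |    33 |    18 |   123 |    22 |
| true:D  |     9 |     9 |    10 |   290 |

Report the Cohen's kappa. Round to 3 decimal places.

0.607

Observed agreement pₒ = trace/N = 855/1208 = 0.7078
Expected agreement pₑ = Σ (rowᵢ·colᵢ)/N² = (353·235 + 341·360 + 196·223 + 318·390)/1208² = 0.2559
κ = (pₒ − pₑ)/(1 − pₑ) = (0.7078 − 0.2559)/(1 − 0.2559) = 0.607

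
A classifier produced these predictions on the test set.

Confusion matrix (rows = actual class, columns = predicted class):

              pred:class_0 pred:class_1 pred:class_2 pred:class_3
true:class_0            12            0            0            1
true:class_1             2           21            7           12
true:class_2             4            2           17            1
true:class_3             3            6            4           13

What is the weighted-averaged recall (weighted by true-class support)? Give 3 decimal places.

0.600

Per-class recall (TP/(TP+FN)):
  class_0: TP=12, FN=0+0+1=1 → 12/13 = 0.9231
  class_1: TP=21, FN=2+7+12=21 → 21/42 = 0.5000
  class_2: TP=17, FN=4+2+1=7 → 17/24 = 0.7083
  class_3: TP=13, FN=3+6+4=13 → 13/26 = 0.5000
Weighted-recall = Σ (supportᵢ/N)·recallᵢ with N=105: (13/105)·0.9231 + (42/105)·0.5000 + (24/105)·0.7083 + (26/105)·0.5000 = 0.600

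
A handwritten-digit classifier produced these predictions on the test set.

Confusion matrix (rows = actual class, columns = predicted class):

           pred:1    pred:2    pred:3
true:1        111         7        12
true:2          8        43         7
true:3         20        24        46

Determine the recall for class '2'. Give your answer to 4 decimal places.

0.7414

Take TP from the diagonal, FP from the rest of the '2' prediction marginal, FN from the rest of the '2' actual marginal.
recall = TP/(TP+FN).
2: TP=43, FN=8+7=15 → 43/58 = 0.74138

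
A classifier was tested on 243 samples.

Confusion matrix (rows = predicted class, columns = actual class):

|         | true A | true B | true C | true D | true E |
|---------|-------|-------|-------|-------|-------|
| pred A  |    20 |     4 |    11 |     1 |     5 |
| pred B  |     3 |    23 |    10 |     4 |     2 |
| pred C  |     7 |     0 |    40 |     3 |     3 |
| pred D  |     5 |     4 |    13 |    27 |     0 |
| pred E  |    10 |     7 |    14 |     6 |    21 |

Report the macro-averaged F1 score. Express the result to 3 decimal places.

0.536

Per-class F1 score (2·TP/(2·TP+FP+FN)):
  A: TP=20, FP=4+11+1+5=21, FN=3+7+5+10=25 → 40/86 = 0.4651
  B: TP=23, FP=3+10+4+2=19, FN=4+0+4+7=15 → 46/80 = 0.5750
  C: TP=40, FP=7+0+3+3=13, FN=11+10+13+14=48 → 80/141 = 0.5674
  D: TP=27, FP=5+4+13+0=22, FN=1+4+3+6=14 → 54/90 = 0.6000
  E: TP=21, FP=10+7+14+6=37, FN=5+2+3+0=10 → 42/89 = 0.4719
Macro-F1 score = mean = (0.4651 + 0.5750 + 0.5674 + 0.6000 + 0.4719) / 5 = 0.536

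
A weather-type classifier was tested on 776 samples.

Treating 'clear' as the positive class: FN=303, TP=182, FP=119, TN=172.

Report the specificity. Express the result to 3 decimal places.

Specificity = TN/(TN+FP) = 172/(172+119) = 0.591

0.591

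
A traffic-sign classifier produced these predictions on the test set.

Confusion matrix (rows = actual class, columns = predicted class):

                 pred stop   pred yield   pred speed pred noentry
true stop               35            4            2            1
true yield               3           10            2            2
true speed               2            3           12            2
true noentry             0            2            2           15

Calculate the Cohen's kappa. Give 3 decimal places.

Observed agreement pₒ = trace/N = 72/97 = 0.7423
Expected agreement pₑ = Σ (rowᵢ·colᵢ)/N² = (42·40 + 17·19 + 19·18 + 19·20)/97² = 0.2896
κ = (pₒ − pₑ)/(1 − pₑ) = (0.7423 − 0.2896)/(1 − 0.2896) = 0.637

0.637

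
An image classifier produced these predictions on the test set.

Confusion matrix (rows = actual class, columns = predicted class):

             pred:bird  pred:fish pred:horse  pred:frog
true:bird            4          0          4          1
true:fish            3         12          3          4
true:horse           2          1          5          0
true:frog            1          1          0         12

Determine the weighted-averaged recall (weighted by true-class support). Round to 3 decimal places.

0.623

Per-class recall (TP/(TP+FN)):
  bird: TP=4, FN=0+4+1=5 → 4/9 = 0.4444
  fish: TP=12, FN=3+3+4=10 → 12/22 = 0.5455
  horse: TP=5, FN=2+1+0=3 → 5/8 = 0.6250
  frog: TP=12, FN=1+1+0=2 → 12/14 = 0.8571
Weighted-recall = Σ (supportᵢ/N)·recallᵢ with N=53: (9/53)·0.4444 + (22/53)·0.5455 + (8/53)·0.6250 + (14/53)·0.8571 = 0.623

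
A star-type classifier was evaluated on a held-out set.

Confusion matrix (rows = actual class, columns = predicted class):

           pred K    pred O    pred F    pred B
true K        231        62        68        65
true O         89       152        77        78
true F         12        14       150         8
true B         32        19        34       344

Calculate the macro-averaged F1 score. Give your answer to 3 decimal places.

Per-class F1 score (2·TP/(2·TP+FP+FN)):
  K: TP=231, FP=89+12+32=133, FN=62+68+65=195 → 462/790 = 0.5848
  O: TP=152, FP=62+14+19=95, FN=89+77+78=244 → 304/643 = 0.4728
  F: TP=150, FP=68+77+34=179, FN=12+14+8=34 → 300/513 = 0.5848
  B: TP=344, FP=65+78+8=151, FN=32+19+34=85 → 688/924 = 0.7446
Macro-F1 score = mean = (0.5848 + 0.4728 + 0.5848 + 0.7446) / 4 = 0.597

0.597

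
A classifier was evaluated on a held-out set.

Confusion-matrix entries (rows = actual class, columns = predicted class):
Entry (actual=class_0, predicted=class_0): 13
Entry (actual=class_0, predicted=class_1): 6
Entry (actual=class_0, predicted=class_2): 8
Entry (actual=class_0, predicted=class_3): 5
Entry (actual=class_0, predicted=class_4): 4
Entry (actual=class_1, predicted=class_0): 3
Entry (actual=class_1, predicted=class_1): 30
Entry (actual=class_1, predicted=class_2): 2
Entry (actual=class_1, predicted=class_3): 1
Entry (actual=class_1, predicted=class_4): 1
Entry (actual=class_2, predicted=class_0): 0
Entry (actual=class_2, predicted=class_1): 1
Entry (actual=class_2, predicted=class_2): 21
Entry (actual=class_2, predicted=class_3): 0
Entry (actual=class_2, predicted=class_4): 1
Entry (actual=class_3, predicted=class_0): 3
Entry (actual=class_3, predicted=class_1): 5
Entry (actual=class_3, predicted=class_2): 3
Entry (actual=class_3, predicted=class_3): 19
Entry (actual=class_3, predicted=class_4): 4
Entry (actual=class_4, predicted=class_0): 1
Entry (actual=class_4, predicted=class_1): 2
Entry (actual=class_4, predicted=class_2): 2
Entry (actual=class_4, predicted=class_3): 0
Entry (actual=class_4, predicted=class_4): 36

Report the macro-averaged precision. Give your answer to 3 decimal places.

Per-class precision (TP/(TP+FP)):
  class_0: TP=13, FP=3+0+3+1=7 → 13/20 = 0.6500
  class_1: TP=30, FP=6+1+5+2=14 → 30/44 = 0.6818
  class_2: TP=21, FP=8+2+3+2=15 → 21/36 = 0.5833
  class_3: TP=19, FP=5+1+0+0=6 → 19/25 = 0.7600
  class_4: TP=36, FP=4+1+1+4=10 → 36/46 = 0.7826
Macro-precision = mean = (0.6500 + 0.6818 + 0.5833 + 0.7600 + 0.7826) / 5 = 0.692

0.692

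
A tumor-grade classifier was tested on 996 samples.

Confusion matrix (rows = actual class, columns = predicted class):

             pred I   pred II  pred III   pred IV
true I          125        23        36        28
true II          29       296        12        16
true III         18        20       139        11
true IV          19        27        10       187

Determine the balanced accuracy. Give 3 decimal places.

Balanced accuracy = mean of per-class recall.
  I: recall = 125/212 = 0.5896
  II: recall = 296/353 = 0.8385
  III: recall = 139/188 = 0.7394
  IV: recall = 187/243 = 0.7695
Mean = (0.5896 + 0.8385 + 0.7394 + 0.7695) / 4 = 0.734

0.734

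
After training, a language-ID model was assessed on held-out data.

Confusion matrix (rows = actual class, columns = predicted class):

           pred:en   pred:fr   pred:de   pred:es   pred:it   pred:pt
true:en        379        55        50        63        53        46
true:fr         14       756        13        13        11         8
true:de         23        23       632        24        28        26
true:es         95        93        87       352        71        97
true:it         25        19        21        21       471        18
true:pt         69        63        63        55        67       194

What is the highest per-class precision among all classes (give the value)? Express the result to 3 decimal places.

0.749

Per-class precision (TP/(TP+FP)):
  en: TP=379, FP=14+23+95+25+69=226 → 379/605 = 0.6264
  fr: TP=756, FP=55+23+93+19+63=253 → 756/1009 = 0.7493
  de: TP=632, FP=50+13+87+21+63=234 → 632/866 = 0.7298
  es: TP=352, FP=63+13+24+21+55=176 → 352/528 = 0.6667
  it: TP=471, FP=53+11+28+71+67=230 → 471/701 = 0.6719
  pt: TP=194, FP=46+8+26+97+18=195 → 194/389 = 0.4987
Highest is class 'fr' with precision = 0.749.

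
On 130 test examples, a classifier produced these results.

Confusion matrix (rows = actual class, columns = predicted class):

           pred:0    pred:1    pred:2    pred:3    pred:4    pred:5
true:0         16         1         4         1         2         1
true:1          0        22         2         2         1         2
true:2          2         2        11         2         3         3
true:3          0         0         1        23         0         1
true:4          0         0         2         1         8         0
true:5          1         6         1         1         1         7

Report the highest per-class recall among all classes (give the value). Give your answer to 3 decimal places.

0.920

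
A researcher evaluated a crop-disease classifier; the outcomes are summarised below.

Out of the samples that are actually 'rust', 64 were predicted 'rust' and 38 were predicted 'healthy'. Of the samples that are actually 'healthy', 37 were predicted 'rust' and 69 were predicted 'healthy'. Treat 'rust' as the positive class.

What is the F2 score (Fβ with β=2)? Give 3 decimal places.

0.629

Fβ = (1+β²)·TP / ((1+β²)·TP + β²·FN + FP), with β²=4
= 5·64 / (5·64 + 4·38 + 37) = 0.629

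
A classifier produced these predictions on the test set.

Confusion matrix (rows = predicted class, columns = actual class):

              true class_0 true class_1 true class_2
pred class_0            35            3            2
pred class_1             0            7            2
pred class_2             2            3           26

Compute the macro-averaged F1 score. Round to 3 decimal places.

0.799

Per-class F1 score (2·TP/(2·TP+FP+FN)):
  class_0: TP=35, FP=3+2=5, FN=0+2=2 → 70/77 = 0.9091
  class_1: TP=7, FP=0+2=2, FN=3+3=6 → 14/22 = 0.6364
  class_2: TP=26, FP=2+3=5, FN=2+2=4 → 52/61 = 0.8525
Macro-F1 score = mean = (0.9091 + 0.6364 + 0.8525) / 3 = 0.799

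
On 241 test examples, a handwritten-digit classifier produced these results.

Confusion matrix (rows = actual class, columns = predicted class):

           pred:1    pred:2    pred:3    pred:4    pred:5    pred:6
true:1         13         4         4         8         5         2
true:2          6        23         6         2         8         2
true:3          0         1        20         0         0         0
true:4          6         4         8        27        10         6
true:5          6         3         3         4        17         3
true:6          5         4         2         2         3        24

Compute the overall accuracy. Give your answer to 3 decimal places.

0.515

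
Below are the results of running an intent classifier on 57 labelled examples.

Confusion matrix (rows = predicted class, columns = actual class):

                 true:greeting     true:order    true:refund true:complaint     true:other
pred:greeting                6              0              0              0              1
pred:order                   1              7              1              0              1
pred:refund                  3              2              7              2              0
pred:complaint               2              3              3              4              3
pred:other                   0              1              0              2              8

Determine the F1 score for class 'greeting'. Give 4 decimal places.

One-vs-rest for 'greeting': TP = diagonal; FP = other classes predicted 'greeting'; FN = 'greeting' predicted as other.
F1 score = 2·TP/(2·TP+FP+FN).
greeting: TP=6, FP=0+0+0+1=1, FN=1+3+2+0=6 → 12/19 = 0.63158

0.6316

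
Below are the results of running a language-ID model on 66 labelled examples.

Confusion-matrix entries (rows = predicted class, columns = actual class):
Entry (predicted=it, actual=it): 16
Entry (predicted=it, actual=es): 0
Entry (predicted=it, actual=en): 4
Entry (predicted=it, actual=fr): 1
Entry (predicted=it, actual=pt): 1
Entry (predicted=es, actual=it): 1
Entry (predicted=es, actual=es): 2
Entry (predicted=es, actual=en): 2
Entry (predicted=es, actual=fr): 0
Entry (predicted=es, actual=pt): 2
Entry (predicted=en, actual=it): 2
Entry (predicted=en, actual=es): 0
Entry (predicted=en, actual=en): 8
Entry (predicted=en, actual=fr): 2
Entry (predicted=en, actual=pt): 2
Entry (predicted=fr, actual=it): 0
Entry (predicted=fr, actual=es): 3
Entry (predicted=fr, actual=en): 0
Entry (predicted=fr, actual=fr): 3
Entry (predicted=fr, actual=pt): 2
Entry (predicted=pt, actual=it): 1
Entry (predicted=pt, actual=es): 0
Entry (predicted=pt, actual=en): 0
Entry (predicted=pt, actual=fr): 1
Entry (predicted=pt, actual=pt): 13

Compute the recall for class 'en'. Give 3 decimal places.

Take TP from the diagonal, FP from the rest of the 'en' prediction marginal, FN from the rest of the 'en' actual marginal.
recall = TP/(TP+FN).
en: TP=8, FN=4+2+0+0=6 → 8/14 = 0.5714

0.571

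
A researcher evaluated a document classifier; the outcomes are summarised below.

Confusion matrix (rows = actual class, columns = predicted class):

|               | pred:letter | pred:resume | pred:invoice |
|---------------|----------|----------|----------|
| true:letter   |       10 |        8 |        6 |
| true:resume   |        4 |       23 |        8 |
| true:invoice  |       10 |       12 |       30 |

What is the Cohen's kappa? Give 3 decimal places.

0.330

Observed agreement pₒ = trace/N = 63/111 = 0.5676
Expected agreement pₑ = Σ (rowᵢ·colᵢ)/N² = (24·24 + 35·43 + 52·44)/111² = 0.3546
κ = (pₒ − pₑ)/(1 − pₑ) = (0.5676 − 0.3546)/(1 − 0.3546) = 0.330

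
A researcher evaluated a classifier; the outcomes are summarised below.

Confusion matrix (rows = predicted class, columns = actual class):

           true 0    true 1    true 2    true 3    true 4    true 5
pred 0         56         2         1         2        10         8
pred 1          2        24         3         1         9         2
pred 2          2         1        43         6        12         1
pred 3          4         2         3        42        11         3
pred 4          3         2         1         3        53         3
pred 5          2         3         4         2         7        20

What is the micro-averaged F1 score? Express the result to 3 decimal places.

Micro-averaging pools counts across classes: ΣTP=238, ΣFP=115, ΣFN=115.
Micro-F1 score = 2·TP/(2·TP+FP+FN) on pooled counts = 0.674 (equals overall accuracy in single-label multiclass).

0.674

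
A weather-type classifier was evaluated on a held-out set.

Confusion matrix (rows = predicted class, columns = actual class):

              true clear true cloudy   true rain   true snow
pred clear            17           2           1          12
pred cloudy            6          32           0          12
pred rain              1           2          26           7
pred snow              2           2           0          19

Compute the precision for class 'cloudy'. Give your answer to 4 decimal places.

One-vs-rest for 'cloudy': TP = diagonal; FP = other classes predicted 'cloudy'; FN = 'cloudy' predicted as other.
precision = TP/(TP+FP).
cloudy: TP=32, FP=6+0+12=18 → 32/50 = 0.64000

0.6400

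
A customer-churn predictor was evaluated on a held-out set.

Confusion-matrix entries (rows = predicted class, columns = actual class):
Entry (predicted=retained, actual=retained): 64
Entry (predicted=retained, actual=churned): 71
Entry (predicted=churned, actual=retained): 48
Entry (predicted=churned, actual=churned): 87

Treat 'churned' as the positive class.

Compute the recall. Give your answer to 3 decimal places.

0.551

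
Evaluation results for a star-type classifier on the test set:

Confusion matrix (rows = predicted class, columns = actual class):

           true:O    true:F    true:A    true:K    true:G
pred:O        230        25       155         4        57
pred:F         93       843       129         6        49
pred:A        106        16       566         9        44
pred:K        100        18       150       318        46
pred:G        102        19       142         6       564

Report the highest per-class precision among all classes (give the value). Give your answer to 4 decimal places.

0.7638

Per-class precision (TP/(TP+FP)):
  O: TP=230, FP=25+155+4+57=241 → 230/471 = 0.48832
  F: TP=843, FP=93+129+6+49=277 → 843/1120 = 0.75268
  A: TP=566, FP=106+16+9+44=175 → 566/741 = 0.76383
  K: TP=318, FP=100+18+150+46=314 → 318/632 = 0.50316
  G: TP=564, FP=102+19+142+6=269 → 564/833 = 0.67707
Highest is class 'A' with precision = 0.7638.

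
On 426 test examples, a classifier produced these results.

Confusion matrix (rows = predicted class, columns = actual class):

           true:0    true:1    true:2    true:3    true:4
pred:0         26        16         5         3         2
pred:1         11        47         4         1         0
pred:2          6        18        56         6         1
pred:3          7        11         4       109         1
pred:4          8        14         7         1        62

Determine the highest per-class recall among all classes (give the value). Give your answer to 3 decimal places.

Per-class recall (TP/(TP+FN)):
  0: TP=26, FN=11+6+7+8=32 → 26/58 = 0.4483
  1: TP=47, FN=16+18+11+14=59 → 47/106 = 0.4434
  2: TP=56, FN=5+4+4+7=20 → 56/76 = 0.7368
  3: TP=109, FN=3+1+6+1=11 → 109/120 = 0.9083
  4: TP=62, FN=2+0+1+1=4 → 62/66 = 0.9394
Highest is class '4' with recall = 0.939.

0.939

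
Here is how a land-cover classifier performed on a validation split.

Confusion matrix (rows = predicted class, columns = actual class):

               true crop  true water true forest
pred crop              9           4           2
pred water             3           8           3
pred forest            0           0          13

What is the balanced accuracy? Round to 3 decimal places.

0.713

Balanced accuracy = mean of per-class recall.
  crop: recall = 9/12 = 0.7500
  water: recall = 8/12 = 0.6667
  forest: recall = 13/18 = 0.7222
Mean = (0.7500 + 0.6667 + 0.7222) / 3 = 0.713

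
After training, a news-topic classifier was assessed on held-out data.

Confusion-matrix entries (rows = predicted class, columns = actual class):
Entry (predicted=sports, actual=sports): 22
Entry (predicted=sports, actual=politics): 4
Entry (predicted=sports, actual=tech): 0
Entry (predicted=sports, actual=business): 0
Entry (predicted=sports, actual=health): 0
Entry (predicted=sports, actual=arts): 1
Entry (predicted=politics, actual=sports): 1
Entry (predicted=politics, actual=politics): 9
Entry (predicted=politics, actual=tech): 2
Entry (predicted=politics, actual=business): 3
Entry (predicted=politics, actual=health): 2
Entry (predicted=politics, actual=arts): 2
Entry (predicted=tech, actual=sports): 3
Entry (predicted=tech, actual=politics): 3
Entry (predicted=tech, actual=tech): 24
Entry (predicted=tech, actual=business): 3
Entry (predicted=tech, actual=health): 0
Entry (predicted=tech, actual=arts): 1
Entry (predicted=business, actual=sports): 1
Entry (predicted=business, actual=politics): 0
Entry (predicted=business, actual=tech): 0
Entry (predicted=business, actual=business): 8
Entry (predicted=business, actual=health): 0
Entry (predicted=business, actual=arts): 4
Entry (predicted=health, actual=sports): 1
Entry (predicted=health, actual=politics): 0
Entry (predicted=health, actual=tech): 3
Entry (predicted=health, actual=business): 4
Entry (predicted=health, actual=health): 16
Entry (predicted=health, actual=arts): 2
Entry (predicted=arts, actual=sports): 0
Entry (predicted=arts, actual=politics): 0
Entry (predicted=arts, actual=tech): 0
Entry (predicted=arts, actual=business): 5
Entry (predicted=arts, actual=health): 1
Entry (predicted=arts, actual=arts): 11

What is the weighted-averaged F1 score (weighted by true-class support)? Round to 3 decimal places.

0.652

Per-class F1 score (2·TP/(2·TP+FP+FN)):
  sports: TP=22, FP=4+0+0+0+1=5, FN=1+3+1+1+0=6 → 44/55 = 0.8000
  politics: TP=9, FP=1+2+3+2+2=10, FN=4+3+0+0+0=7 → 18/35 = 0.5143
  tech: TP=24, FP=3+3+3+0+1=10, FN=0+2+0+3+0=5 → 48/63 = 0.7619
  business: TP=8, FP=1+0+0+0+4=5, FN=0+3+3+4+5=15 → 16/36 = 0.4444
  health: TP=16, FP=1+0+3+4+2=10, FN=0+2+0+0+1=3 → 32/45 = 0.7111
  arts: TP=11, FP=0+0+0+5+1=6, FN=1+2+1+4+2=10 → 22/38 = 0.5789
Weighted-F1 score = Σ (supportᵢ/N)·F1 scoreᵢ with N=136: (28/136)·0.8000 + (16/136)·0.5143 + (29/136)·0.7619 + (23/136)·0.4444 + (19/136)·0.7111 + (21/136)·0.5789 = 0.652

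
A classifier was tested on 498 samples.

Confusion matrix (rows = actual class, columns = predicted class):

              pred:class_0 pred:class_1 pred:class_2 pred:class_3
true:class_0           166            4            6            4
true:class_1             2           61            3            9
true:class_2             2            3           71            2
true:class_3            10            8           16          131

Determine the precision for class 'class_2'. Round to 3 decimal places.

0.740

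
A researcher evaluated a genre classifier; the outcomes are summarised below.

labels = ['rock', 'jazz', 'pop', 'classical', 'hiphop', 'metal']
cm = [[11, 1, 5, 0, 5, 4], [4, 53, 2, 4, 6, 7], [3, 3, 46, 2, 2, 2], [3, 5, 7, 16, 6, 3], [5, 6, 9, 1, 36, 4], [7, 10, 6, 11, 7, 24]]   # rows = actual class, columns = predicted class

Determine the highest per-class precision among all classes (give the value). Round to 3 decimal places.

0.679

Per-class precision (TP/(TP+FP)):
  rock: TP=11, FP=4+3+3+5+7=22 → 11/33 = 0.3333
  jazz: TP=53, FP=1+3+5+6+10=25 → 53/78 = 0.6795
  pop: TP=46, FP=5+2+7+9+6=29 → 46/75 = 0.6133
  classical: TP=16, FP=0+4+2+1+11=18 → 16/34 = 0.4706
  hiphop: TP=36, FP=5+6+2+6+7=26 → 36/62 = 0.5806
  metal: TP=24, FP=4+7+2+3+4=20 → 24/44 = 0.5455
Highest is class 'jazz' with precision = 0.679.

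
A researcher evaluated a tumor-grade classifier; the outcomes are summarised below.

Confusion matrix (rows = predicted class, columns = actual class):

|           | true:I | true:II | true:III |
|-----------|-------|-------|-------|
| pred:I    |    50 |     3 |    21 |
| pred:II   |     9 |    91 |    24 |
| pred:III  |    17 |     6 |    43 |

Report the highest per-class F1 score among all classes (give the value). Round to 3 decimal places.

0.813

Per-class F1 score (2·TP/(2·TP+FP+FN)):
  I: TP=50, FP=3+21=24, FN=9+17=26 → 100/150 = 0.6667
  II: TP=91, FP=9+24=33, FN=3+6=9 → 182/224 = 0.8125
  III: TP=43, FP=17+6=23, FN=21+24=45 → 86/154 = 0.5584
Highest is class 'II' with F1 score = 0.813.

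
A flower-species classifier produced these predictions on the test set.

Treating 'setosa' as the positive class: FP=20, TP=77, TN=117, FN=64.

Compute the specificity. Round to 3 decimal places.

Specificity = TN/(TN+FP) = 117/(117+20) = 0.854

0.854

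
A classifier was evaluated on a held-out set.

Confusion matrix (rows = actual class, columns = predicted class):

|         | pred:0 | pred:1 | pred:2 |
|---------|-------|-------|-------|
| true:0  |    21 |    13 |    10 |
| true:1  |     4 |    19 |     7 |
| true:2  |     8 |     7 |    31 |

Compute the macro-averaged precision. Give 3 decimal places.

0.590

Per-class precision (TP/(TP+FP)):
  0: TP=21, FP=4+8=12 → 21/33 = 0.6364
  1: TP=19, FP=13+7=20 → 19/39 = 0.4872
  2: TP=31, FP=10+7=17 → 31/48 = 0.6458
Macro-precision = mean = (0.6364 + 0.4872 + 0.6458) / 3 = 0.590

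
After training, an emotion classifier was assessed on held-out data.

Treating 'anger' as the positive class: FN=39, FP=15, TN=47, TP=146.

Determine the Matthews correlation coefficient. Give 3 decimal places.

0.498

MCC = (TP·TN − FP·FN) / √((TP+FP)(TP+FN)(TN+FP)(TN+FN))
Numerator = 146·47 − 15·39 = 6277
Denominator = √(161·185·62·86) = √158813620 = 12602.1276
MCC = 6277 / 12602.1276 = 0.498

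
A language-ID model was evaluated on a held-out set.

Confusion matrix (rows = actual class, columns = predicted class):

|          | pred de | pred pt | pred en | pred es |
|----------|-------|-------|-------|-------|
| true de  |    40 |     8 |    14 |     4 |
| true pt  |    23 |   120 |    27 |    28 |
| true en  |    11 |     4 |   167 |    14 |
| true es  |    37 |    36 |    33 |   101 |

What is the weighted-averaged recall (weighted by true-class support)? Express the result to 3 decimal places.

Per-class recall (TP/(TP+FN)):
  de: TP=40, FN=8+14+4=26 → 40/66 = 0.6061
  pt: TP=120, FN=23+27+28=78 → 120/198 = 0.6061
  en: TP=167, FN=11+4+14=29 → 167/196 = 0.8520
  es: TP=101, FN=37+36+33=106 → 101/207 = 0.4879
Weighted-recall = Σ (supportᵢ/N)·recallᵢ with N=667: (66/667)·0.6061 + (198/667)·0.6061 + (196/667)·0.8520 + (207/667)·0.4879 = 0.642

0.642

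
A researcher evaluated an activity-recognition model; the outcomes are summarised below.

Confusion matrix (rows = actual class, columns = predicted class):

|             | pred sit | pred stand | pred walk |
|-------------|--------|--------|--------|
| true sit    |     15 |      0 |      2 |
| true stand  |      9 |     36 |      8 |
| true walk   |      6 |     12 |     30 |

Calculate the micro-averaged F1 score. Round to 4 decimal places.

0.6864

Micro-averaging pools counts across classes: ΣTP=81, ΣFP=37, ΣFN=37.
Micro-F1 score = 2·TP/(2·TP+FP+FN) on pooled counts = 0.6864 (equals overall accuracy in single-label multiclass).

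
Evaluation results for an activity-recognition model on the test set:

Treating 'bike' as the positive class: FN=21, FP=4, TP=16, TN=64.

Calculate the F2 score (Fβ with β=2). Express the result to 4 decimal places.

0.4762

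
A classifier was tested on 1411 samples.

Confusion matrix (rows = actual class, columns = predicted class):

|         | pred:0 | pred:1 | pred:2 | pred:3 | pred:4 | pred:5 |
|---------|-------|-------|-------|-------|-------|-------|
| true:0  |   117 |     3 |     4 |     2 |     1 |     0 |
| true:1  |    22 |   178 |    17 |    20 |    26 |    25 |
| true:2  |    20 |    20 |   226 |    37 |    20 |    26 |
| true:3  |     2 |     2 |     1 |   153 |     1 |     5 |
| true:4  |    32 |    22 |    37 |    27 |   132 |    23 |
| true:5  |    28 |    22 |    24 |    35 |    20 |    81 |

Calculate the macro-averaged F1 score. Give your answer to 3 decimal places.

Per-class F1 score (2·TP/(2·TP+FP+FN)):
  0: TP=117, FP=22+20+2+32+28=104, FN=3+4+2+1+0=10 → 234/348 = 0.6724
  1: TP=178, FP=3+20+2+22+22=69, FN=22+17+20+26+25=110 → 356/535 = 0.6654
  2: TP=226, FP=4+17+1+37+24=83, FN=20+20+37+20+26=123 → 452/658 = 0.6869
  3: TP=153, FP=2+20+37+27+35=121, FN=2+2+1+1+5=11 → 306/438 = 0.6986
  4: TP=132, FP=1+26+20+1+20=68, FN=32+22+37+27+23=141 → 264/473 = 0.5581
  5: TP=81, FP=0+25+26+5+23=79, FN=28+22+24+35+20=129 → 162/370 = 0.4378
Macro-F1 score = mean = (0.6724 + 0.6654 + 0.6869 + 0.6986 + 0.5581 + 0.4378) / 6 = 0.620

0.620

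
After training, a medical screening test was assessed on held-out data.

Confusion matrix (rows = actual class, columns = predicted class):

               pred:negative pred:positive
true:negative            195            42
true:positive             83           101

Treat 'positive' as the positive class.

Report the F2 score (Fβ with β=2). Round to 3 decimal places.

Fβ = (1+β²)·TP / ((1+β²)·TP + β²·FN + FP), with β²=4
= 5·101 / (5·101 + 4·83 + 42) = 0.575

0.575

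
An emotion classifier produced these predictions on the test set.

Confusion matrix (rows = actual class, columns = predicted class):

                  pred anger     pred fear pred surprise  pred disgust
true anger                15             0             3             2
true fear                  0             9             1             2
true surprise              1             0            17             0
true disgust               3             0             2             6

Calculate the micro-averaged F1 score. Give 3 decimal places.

0.770

Micro-averaging pools counts across classes: ΣTP=47, ΣFP=14, ΣFN=14.
Micro-F1 score = 2·TP/(2·TP+FP+FN) on pooled counts = 0.770 (equals overall accuracy in single-label multiclass).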